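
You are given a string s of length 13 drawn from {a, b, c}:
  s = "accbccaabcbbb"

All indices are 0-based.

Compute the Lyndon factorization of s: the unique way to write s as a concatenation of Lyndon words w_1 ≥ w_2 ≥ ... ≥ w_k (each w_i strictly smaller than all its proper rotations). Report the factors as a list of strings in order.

emit factor 1: 'accbcc' (i=0, period=6)
emit factor 2: 'aabcbbb' (i=6, period=7)

["accbcc", "aabcbbb"]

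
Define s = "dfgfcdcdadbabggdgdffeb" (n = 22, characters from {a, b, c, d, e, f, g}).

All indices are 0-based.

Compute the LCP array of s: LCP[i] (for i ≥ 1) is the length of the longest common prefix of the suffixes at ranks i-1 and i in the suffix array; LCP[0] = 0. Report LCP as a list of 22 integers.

[0, 1, 0, 1, 1, 0, 2, 0, 1, 1, 1, 2, 1, 0, 0, 1, 1, 1, 0, 2, 1, 1]

sorted suffixes:
  #0 SA[0]=11  'abggdgdffeb'
  #1 SA[1]=8  'adbabggdgdffeb'
  #2 SA[2]=21  'b'
  #3 SA[3]=10  'babggdgdffeb'
  #4 SA[4]=12  'bggdgdffeb'
  #5 SA[5]=6  'cdadbabggdgdffeb'
  #6 SA[6]=4  'cdcdadbabggdgdffeb'
  #7 SA[7]=7  'dadbabggdgdffeb'
  #8 SA[8]=9  'dbabggdgdffeb'
  #9 SA[9]=5  'dcdadbabggdgdffeb'
  #10 SA[10]=17  'dffeb'
  #11 SA[11]=0  'dfgfcdcdadbabggdgdffeb'
  #12 SA[12]=15  'dgdffeb'
  #13 SA[13]=20  'eb'
  #14 SA[14]=3  'fcdcdadbabggdgdffeb'
  #15 SA[15]=19  'feb'
  #16 SA[16]=18  'ffeb'
  #17 SA[17]=1  'fgfcdcdadbabggdgdffeb'
  #18 SA[18]=16  'gdffeb'
  #19 SA[19]=14  'gdgdffeb'
  #20 SA[20]=2  'gfcdcdadbabggdgdffeb'
  #21 SA[21]=13  'ggdgdffeb'

SA = [11, 8, 21, 10, 12, 6, 4, 7, 9, 5, 17, 0, 15, 20, 3, 19, 18, 1, 16, 14, 2, 13]
rank  pair      lcp
   1  s[11:],s[8:]  1  'a'
   2  s[8:],s[21:]  0  ''
   3  s[21:],s[10:]  1  'b'
   4  s[10:],s[12:]  1  'b'
   5  s[12:],s[6:]  0  ''
   6  s[6:],s[4:]  2  'cd'
   7  s[4:],s[7:]  0  ''
   8  s[7:],s[9:]  1  'd'
   9  s[9:],s[5:]  1  'd'
  10  s[5:],s[17:]  1  'd'
  11  s[17:],s[0:]  2  'df'
  12  s[0:],s[15:]  1  'd'
  13  s[15:],s[20:]  0  ''
  14  s[20:],s[3:]  0  ''
  15  s[3:],s[19:]  1  'f'
  16  s[19:],s[18:]  1  'f'
  17  s[18:],s[1:]  1  'f'
  18  s[1:],s[16:]  0  ''
  19  s[16:],s[14:]  2  'gd'
  20  s[14:],s[2:]  1  'g'
  21  s[2:],s[13:]  1  'g'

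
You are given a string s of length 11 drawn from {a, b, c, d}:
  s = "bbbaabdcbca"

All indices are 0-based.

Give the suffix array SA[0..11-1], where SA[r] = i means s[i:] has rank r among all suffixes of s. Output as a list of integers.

sorted suffixes:
  #0 SA[0]=10  'a'
  #1 SA[1]=3  'aabdcbca'
  #2 SA[2]=4  'abdcbca'
  #3 SA[3]=2  'baabdcbca'
  #4 SA[4]=1  'bbaabdcbca'
  #5 SA[5]=0  'bbbaabdcbca'
  #6 SA[6]=8  'bca'
  #7 SA[7]=5  'bdcbca'
  #8 SA[8]=9  'ca'
  #9 SA[9]=7  'cbca'
  #10 SA[10]=6  'dcbca'

[10, 3, 4, 2, 1, 0, 8, 5, 9, 7, 6]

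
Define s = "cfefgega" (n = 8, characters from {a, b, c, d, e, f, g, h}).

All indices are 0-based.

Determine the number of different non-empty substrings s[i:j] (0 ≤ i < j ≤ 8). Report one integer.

33

sorted suffixes:
  #0 SA[0]=7  'a'
  #1 SA[1]=0  'cfefgega'
  #2 SA[2]=2  'efgega'
  #3 SA[3]=5  'ega'
  #4 SA[4]=1  'fefgega'
  #5 SA[5]=3  'fgega'
  #6 SA[6]=6  'ga'
  #7 SA[7]=4  'gega'

SA = [7, 0, 2, 5, 1, 3, 6, 4]
[i] adj suffixes → lcp
  [1] 7/0 → 0 ('')
  [2] 0/2 → 0 ('')
  [3] 2/5 → 1 ('e')
  [4] 5/1 → 0 ('')
  [5] 1/3 → 1 ('f')
  [6] 3/6 → 0 ('')
  [7] 6/4 → 1 ('g')

n(n+1)/2 = 8·9/2 = 36
Σ LCP = 0 + 0 + 0 + 1 + 0 + 1 + 0 + 1 = 3
distinct = 36 − 3 = 33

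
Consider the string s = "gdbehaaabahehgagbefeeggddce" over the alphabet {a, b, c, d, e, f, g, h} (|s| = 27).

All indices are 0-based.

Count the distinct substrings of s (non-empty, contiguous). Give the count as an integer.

rank | idx | suffix
   0 |   5 | aaabahehgagbefeeggddce
   1 |   6 | aabahehgagbefeeggddce
   2 |   7 | abahehgagbefeeggddce
   3 |  14 | agbefeeggddce
   4 |   9 | ahehgagbefeeggddce
   5 |   8 | bahehgagbefeeggddce
   6 |  16 | befeeggddce
   7 |   2 | behaaabahehgagbefeeggddce
   8 |  25 | ce
   9 |   1 | dbehaaabahehgagbefeeggddce
  10 |  24 | dce
  11 |  23 | ddce
  12 |  26 | e
  13 |  19 | eeggddce
  14 |  17 | efeeggddce
  15 |  20 | eggddce
  16 |   3 | ehaaabahehgagbefeeggddce
  17 |  11 | ehgagbefeeggddce
  18 |  18 | feeggddce
  19 |  13 | gagbefeeggddce
  20 |  15 | gbefeeggddce
  21 |   0 | gdbehaaabahehgagbefeeggddce
  22 |  22 | gddce
  23 |  21 | ggddce
  24 |   4 | haaabahehgagbefeeggddce
  25 |  10 | hehgagbefeeggddce
  26 |  12 | hgagbefeeggddce

SA = [5, 6, 7, 14, 9, 8, 16, 2, 25, 1, 24, 23, 26, 19, 17, 20, 3, 11, 18, 13, 15, 0, 22, 21, 4, 10, 12]
rank  pair      lcp
   1  s[5:],s[6:]  2  'aa'
   2  s[6:],s[7:]  1  'a'
   3  s[7:],s[14:]  1  'a'
   4  s[14:],s[9:]  1  'a'
   5  s[9:],s[8:]  0  ''
   6  s[8:],s[16:]  1  'b'
   7  s[16:],s[2:]  2  'be'
   8  s[2:],s[25:]  0  ''
   9  s[25:],s[1:]  0  ''
  10  s[1:],s[24:]  1  'd'
  11  s[24:],s[23:]  1  'd'
  12  s[23:],s[26:]  0  ''
  13  s[26:],s[19:]  1  'e'
  14  s[19:],s[17:]  1  'e'
  15  s[17:],s[20:]  1  'e'
  16  s[20:],s[3:]  1  'e'
  17  s[3:],s[11:]  2  'eh'
  18  s[11:],s[18:]  0  ''
  19  s[18:],s[13:]  0  ''
  20  s[13:],s[15:]  1  'g'
  21  s[15:],s[0:]  1  'g'
  22  s[0:],s[22:]  2  'gd'
  23  s[22:],s[21:]  1  'g'
  24  s[21:],s[4:]  0  ''
  25  s[4:],s[10:]  1  'h'
  26  s[10:],s[12:]  1  'h'

n(n+1)/2 = 27·28/2 = 378
Σ LCP = 0 + 2 + 1 + 1 + 1 + 0 + 1 + 2 + 0 + 0 + 1 + 1 + 0 + 1 + 1 + 1 + 1 + 2 + 0 + 0 + 1 + 1 + 2 + 1 + 0 + 1 + 1 = 23
distinct = 378 − 23 = 355

355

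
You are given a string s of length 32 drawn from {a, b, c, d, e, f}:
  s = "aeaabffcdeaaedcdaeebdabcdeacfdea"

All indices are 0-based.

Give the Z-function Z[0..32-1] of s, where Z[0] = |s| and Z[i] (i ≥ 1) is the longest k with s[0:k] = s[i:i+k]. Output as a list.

Z[0]=32
i=1: outside box; Z[1]=0
i=2: outside box; Z[2]=1 scan→box=[2,3)
i=3: outside box; Z[3]=1 scan→box=[3,4)
i=4: outside box; Z[4]=0
i=5: outside box; Z[5]=0
i=6: outside box; Z[6]=0
i=7: outside box; Z[7]=0
i=8: outside box; Z[8]=0
i=9: outside box; Z[9]=0
i=10: outside box; Z[10]=1 scan→box=[10,11)
i=11: outside box; Z[11]=2 scan→box=[11,13)
i=12: min(r-i=1, Z[1]=0)=0; Z[12]=0
i=13: outside box; Z[13]=0
i=14: outside box; Z[14]=0
i=15: outside box; Z[15]=0
i=16: outside box; Z[16]=2 scan→box=[16,18)
i=17: min(r-i=1, Z[1]=0)=0; Z[17]=0
i=18: outside box; Z[18]=0
i=19: outside box; Z[19]=0
i=20: outside box; Z[20]=0
i=21: outside box; Z[21]=1 scan→box=[21,22)
i=22: outside box; Z[22]=0
i=23: outside box; Z[23]=0
i=24: outside box; Z[24]=0
i=25: outside box; Z[25]=0
i=26: outside box; Z[26]=1 scan→box=[26,27)
i=27: outside box; Z[27]=0
i=28: outside box; Z[28]=0
i=29: outside box; Z[29]=0
i=30: outside box; Z[30]=0
i=31: outside box; Z[31]=1 scan→box=[31,32)

[32, 0, 1, 1, 0, 0, 0, 0, 0, 0, 1, 2, 0, 0, 0, 0, 2, 0, 0, 0, 0, 1, 0, 0, 0, 0, 1, 0, 0, 0, 0, 1]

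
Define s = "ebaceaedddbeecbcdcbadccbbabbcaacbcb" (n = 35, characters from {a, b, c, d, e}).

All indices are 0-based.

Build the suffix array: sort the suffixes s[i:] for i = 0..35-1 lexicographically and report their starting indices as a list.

[29, 25, 30, 2, 19, 5, 34, 24, 1, 18, 23, 26, 27, 32, 14, 10, 28, 33, 17, 22, 31, 13, 21, 15, 3, 9, 16, 20, 8, 7, 4, 0, 12, 6, 11]

rank→(start, suffix):
  0 → (29, 'aacbcb')
  1 → (25, 'abbcaacbcb')
  2 → (30, 'acbcb')
  3 → (2, 'aceaedddbeecbcdcbadccbbabbcaacbcb')
  4 → (19, 'adccbbabbcaacbcb')
  5 → (5, 'aedddbeecbcdcbadccbbabbcaacbcb')
  6 → (34, 'b')
  7 → (24, 'babbcaacbcb')
  8 → (1, 'baceaedddbeecbcdcbadccbbabbcaacbcb')
  9 → (18, 'badccbbabbcaacbcb')
  10 → (23, 'bbabbcaacbcb')
  11 → (26, 'bbcaacbcb')
  12 → (27, 'bcaacbcb')
  13 → (32, 'bcb')
  14 → (14, 'bcdcbadccbbabbcaacbcb')
  15 → (10, 'beecbcdcbadccbbabbcaacbcb')
  16 → (28, 'caacbcb')
  17 → (33, 'cb')
  18 → (17, 'cbadccbbabbcaacbcb')
  19 → (22, 'cbbabbcaacbcb')
  20 → (31, 'cbcb')
  21 → (13, 'cbcdcbadccbbabbcaacbcb')
  22 → (21, 'ccbbabbcaacbcb')
  23 → (15, 'cdcbadccbbabbcaacbcb')
  24 → (3, 'ceaedddbeecbcdcbadccbbabbcaacbcb')
  25 → (9, 'dbeecbcdcbadccbbabbcaacbcb')
  26 → (16, 'dcbadccbbabbcaacbcb')
  27 → (20, 'dccbbabbcaacbcb')
  28 → (8, 'ddbeecbcdcbadccbbabbcaacbcb')
  29 → (7, 'dddbeecbcdcbadccbbabbcaacbcb')
  30 → (4, 'eaedddbeecbcdcbadccbbabbcaacbcb')
  31 → (0, 'ebaceaedddbeecbcdcbadccbbabbcaacbcb')
  32 → (12, 'ecbcdcbadccbbabbcaacbcb')
  33 → (6, 'edddbeecbcdcbadccbbabbcaacbcb')
  34 → (11, 'eecbcdcbadccbbabbcaacbcb')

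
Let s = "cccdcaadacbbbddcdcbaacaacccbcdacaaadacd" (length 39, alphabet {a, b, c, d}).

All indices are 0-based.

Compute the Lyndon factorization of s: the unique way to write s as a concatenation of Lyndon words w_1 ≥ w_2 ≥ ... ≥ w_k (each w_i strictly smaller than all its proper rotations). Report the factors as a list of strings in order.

emit factor 1: 'cccd' (i=0, period=4)
emit factor 2: 'c' (i=4, period=1)
emit factor 3: 'aadacbbbddcdcb' (i=5, period=14)
emit factor 4: 'aacaacccbcdac' (i=19, period=13)
emit factor 5: 'aaadacd' (i=32, period=7)

["cccd", "c", "aadacbbbddcdcb", "aacaacccbcdac", "aaadacd"]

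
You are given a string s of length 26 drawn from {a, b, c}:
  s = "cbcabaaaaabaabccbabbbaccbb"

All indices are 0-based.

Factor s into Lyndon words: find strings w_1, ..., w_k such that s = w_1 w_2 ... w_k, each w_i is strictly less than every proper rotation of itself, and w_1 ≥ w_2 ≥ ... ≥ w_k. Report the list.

["c", "bc", "ab", "aaaaabaabccbabbbaccbb"]

emit factor 1: 'c' (i=0, period=1)
emit factor 2: 'bc' (i=1, period=2)
emit factor 3: 'ab' (i=3, period=2)
emit factor 4: 'aaaaabaabccbabbbaccbb' (i=5, period=21)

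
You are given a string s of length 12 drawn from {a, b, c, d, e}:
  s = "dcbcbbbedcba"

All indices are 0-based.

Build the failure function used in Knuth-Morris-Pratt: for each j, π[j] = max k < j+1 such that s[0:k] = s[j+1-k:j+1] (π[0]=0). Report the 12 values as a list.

π[0] = 0
j=1 s[j]='c': π[1]=0 (border '')
j=2 s[j]='b': π[2]=0 (border '')
j=3 s[j]='c': π[3]=0 (border '')
j=4 s[j]='b': π[4]=0 (border '')
j=5 s[j]='b': π[5]=0 (border '')
j=6 s[j]='b': π[6]=0 (border '')
j=7 s[j]='e': π[7]=0 (border '')
j=8 s[j]='d': π[8]=1 (border 'd')
j=9 s[j]='c': π[9]=2 (border 'dc')
j=10 s[j]='b': π[10]=3 (border 'dcb')
j=11 s[j]='a': k: 3→0; π[11]=0 (border '')

[0, 0, 0, 0, 0, 0, 0, 0, 1, 2, 3, 0]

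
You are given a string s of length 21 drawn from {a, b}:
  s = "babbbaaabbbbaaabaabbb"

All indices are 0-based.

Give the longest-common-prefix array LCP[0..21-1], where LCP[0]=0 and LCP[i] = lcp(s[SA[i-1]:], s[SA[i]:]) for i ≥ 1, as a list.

sorted suffixes:
  #0 SA[0]=12  'aaabaabbb'
  #1 SA[1]=5  'aaabbbbaaabaabbb'
  #2 SA[2]=13  'aabaabbb'
  #3 SA[3]=16  'aabbb'
  #4 SA[4]=6  'aabbbbaaabaabbb'
  #5 SA[5]=14  'abaabbb'
  #6 SA[6]=17  'abbb'
  #7 SA[7]=1  'abbbaaabbbbaaabaabbb'
  #8 SA[8]=7  'abbbbaaabaabbb'
  #9 SA[9]=20  'b'
  #10 SA[10]=11  'baaabaabbb'
  #11 SA[11]=4  'baaabbbbaaabaabbb'
  #12 SA[12]=15  'baabbb'
  #13 SA[13]=0  'babbbaaabbbbaaabaabbb'
  #14 SA[14]=19  'bb'
  #15 SA[15]=10  'bbaaabaabbb'
  #16 SA[16]=3  'bbaaabbbbaaabaabbb'
  #17 SA[17]=18  'bbb'
  #18 SA[18]=9  'bbbaaabaabbb'
  #19 SA[19]=2  'bbbaaabbbbaaabaabbb'
  #20 SA[20]=8  'bbbbaaabaabbb'

SA = [12, 5, 13, 16, 6, 14, 17, 1, 7, 20, 11, 4, 15, 0, 19, 10, 3, 18, 9, 2, 8]
[i] adj suffixes → lcp
  [1] 12/5 → 4 ('aaab')
  [2] 5/13 → 2 ('aa')
  [3] 13/16 → 3 ('aab')
  [4] 16/6 → 5 ('aabbb')
  [5] 6/14 → 1 ('a')
  [6] 14/17 → 2 ('ab')
  [7] 17/1 → 4 ('abbb')
  [8] 1/7 → 4 ('abbb')
  [9] 7/20 → 0 ('')
  [10] 20/11 → 1 ('b')
  [11] 11/4 → 5 ('baaab')
  [12] 4/15 → 3 ('baa')
  [13] 15/0 → 2 ('ba')
  [14] 0/19 → 1 ('b')
  [15] 19/10 → 2 ('bb')
  [16] 10/3 → 6 ('bbaaab')
  [17] 3/18 → 2 ('bb')
  [18] 18/9 → 3 ('bbb')
  [19] 9/2 → 7 ('bbbaaab')
  [20] 2/8 → 3 ('bbb')

[0, 4, 2, 3, 5, 1, 2, 4, 4, 0, 1, 5, 3, 2, 1, 2, 6, 2, 3, 7, 3]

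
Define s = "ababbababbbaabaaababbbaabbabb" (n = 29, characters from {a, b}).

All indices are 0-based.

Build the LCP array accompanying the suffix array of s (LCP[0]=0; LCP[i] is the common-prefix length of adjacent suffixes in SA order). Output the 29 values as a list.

rank | idx | suffix
   0 |  14 | aaababbbaabbabb
   1 |  11 | aabaaababbbaabbabb
   2 |  15 | aababbbaabbabb
   3 |  22 | aabbabb
   4 |  12 | abaaababbbaabbabb
   5 |   0 | ababbababbbaabaaababbbaabbabb
   6 |   5 | ababbbaabaaababbbaabbabb
   7 |  16 | ababbbaabbabb
   8 |  26 | abb
   9 |   2 | abbababbbaabaaababbbaabbabb
  10 |  23 | abbabb
  11 |   7 | abbbaabaaababbbaabbabb
  12 |  18 | abbbaabbabb
  13 |  28 | b
  14 |  13 | baaababbbaabbabb
  15 |  10 | baabaaababbbaabbabb
  16 |  21 | baabbabb
  17 |   4 | bababbbaabaaababbbaabbabb
  18 |  25 | babb
  19 |   1 | babbababbbaabaaababbbaabbabb
  20 |   6 | babbbaabaaababbbaabbabb
  21 |  17 | babbbaabbabb
  22 |  27 | bb
  23 |   9 | bbaabaaababbbaabbabb
  24 |  20 | bbaabbabb
  25 |   3 | bbababbbaabaaababbbaabbabb
  26 |  24 | bbabb
  27 |   8 | bbbaabaaababbbaabbabb
  28 |  19 | bbbaabbabb

SA = [14, 11, 15, 22, 12, 0, 5, 16, 26, 2, 23, 7, 18, 28, 13, 10, 21, 4, 25, 1, 6, 17, 27, 9, 20, 3, 24, 8, 19]
i: (SA[i-1],SA[i]) lcp shared
  1: (14,11) 2 'aa'
  2: (11,15) 4 'aaba'
  3: (15,22) 3 'aab'
  4: (22,12) 1 'a'
  5: (12,0) 3 'aba'
  6: (0,5) 5 'ababb'
  7: (5,16) 9 'ababbbaab'
  8: (16,26) 2 'ab'
  9: (26,2) 3 'abb'
  10: (2,23) 5 'abbab'
  11: (23,7) 3 'abb'
  12: (7,18) 7 'abbbaab'
  13: (18,28) 0 ''
  14: (28,13) 1 'b'
  15: (13,10) 3 'baa'
  16: (10,21) 4 'baab'
  17: (21,4) 2 'ba'
  18: (4,25) 3 'bab'
  19: (25,1) 4 'babb'
  20: (1,6) 4 'babb'
  21: (6,17) 8 'babbbaab'
  22: (17,27) 1 'b'
  23: (27,9) 2 'bb'
  24: (9,20) 5 'bbaab'
  25: (20,3) 3 'bba'
  26: (3,24) 4 'bbab'
  27: (24,8) 2 'bb'
  28: (8,19) 6 'bbbaab'

[0, 2, 4, 3, 1, 3, 5, 9, 2, 3, 5, 3, 7, 0, 1, 3, 4, 2, 3, 4, 4, 8, 1, 2, 5, 3, 4, 2, 6]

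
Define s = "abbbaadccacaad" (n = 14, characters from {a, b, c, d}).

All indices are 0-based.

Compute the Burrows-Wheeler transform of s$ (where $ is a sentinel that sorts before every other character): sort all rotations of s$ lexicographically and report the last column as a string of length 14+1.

dcb$caabbaacdaa

rank  rotation         last
    0  $abbbaadccacaad  d
    1  aad$abbbaadccac  c
    2  aadccacaad$abbb  b
    3  abbbaadccacaad$  $
    4  acaad$abbbaadcc  c
    5  ad$abbbaadccaca  a
    6  adccacaad$abbba  a
    7  baadccacaad$abb  b
    8  bbaadccacaad$ab  b
    9  bbbaadccacaad$a  a
   10  caad$abbbaadcca  a
   11  cacaad$abbbaadc  c
   12  ccacaad$abbbaad  d
   13  d$abbbaadccacaa  a
   14  dccacaad$abbbaa  a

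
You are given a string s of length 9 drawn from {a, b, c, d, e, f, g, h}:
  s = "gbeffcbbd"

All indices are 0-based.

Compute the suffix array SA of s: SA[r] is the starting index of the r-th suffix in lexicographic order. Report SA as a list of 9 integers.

sorted suffixes:
  #0 SA[0]=6  'bbd'
  #1 SA[1]=7  'bd'
  #2 SA[2]=1  'beffcbbd'
  #3 SA[3]=5  'cbbd'
  #4 SA[4]=8  'd'
  #5 SA[5]=2  'effcbbd'
  #6 SA[6]=4  'fcbbd'
  #7 SA[7]=3  'ffcbbd'
  #8 SA[8]=0  'gbeffcbbd'

[6, 7, 1, 5, 8, 2, 4, 3, 0]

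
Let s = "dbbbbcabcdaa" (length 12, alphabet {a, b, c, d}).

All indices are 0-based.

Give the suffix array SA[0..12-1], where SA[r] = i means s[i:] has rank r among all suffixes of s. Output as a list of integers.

[11, 10, 6, 1, 2, 3, 4, 7, 5, 8, 9, 0]

rank→(start, suffix):
  0 → (11, 'a')
  1 → (10, 'aa')
  2 → (6, 'abcdaa')
  3 → (1, 'bbbbcabcdaa')
  4 → (2, 'bbbcabcdaa')
  5 → (3, 'bbcabcdaa')
  6 → (4, 'bcabcdaa')
  7 → (7, 'bcdaa')
  8 → (5, 'cabcdaa')
  9 → (8, 'cdaa')
  10 → (9, 'daa')
  11 → (0, 'dbbbbcabcdaa')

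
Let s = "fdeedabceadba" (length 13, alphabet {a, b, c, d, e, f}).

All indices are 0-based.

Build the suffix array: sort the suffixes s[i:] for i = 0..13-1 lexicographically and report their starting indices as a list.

[12, 5, 9, 11, 6, 7, 4, 10, 1, 8, 3, 2, 0]

rank | idx | suffix
   0 |  12 | a
   1 |   5 | abceadba
   2 |   9 | adba
   3 |  11 | ba
   4 |   6 | bceadba
   5 |   7 | ceadba
   6 |   4 | dabceadba
   7 |  10 | dba
   8 |   1 | deedabceadba
   9 |   8 | eadba
  10 |   3 | edabceadba
  11 |   2 | eedabceadba
  12 |   0 | fdeedabceadba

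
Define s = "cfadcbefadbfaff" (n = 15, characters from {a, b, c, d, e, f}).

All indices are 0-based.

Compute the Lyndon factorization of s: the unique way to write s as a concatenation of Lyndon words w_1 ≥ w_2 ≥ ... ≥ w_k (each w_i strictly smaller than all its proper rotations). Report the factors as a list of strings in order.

["cf", "adcbef", "adbfaff"]

emit factor 1: 'cf' (i=0, period=2)
emit factor 2: 'adcbef' (i=2, period=6)
emit factor 3: 'adbfaff' (i=8, period=7)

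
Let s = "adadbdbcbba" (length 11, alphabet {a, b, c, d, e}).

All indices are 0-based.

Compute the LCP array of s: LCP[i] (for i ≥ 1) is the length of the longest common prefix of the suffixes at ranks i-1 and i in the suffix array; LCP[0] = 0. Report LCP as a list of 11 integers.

rank | idx | suffix
   0 |  10 | a
   1 |   0 | adadbdbcbba
   2 |   2 | adbdbcbba
   3 |   9 | ba
   4 |   8 | bba
   5 |   6 | bcbba
   6 |   4 | bdbcbba
   7 |   7 | cbba
   8 |   1 | dadbdbcbba
   9 |   5 | dbcbba
  10 |   3 | dbdbcbba

SA = [10, 0, 2, 9, 8, 6, 4, 7, 1, 5, 3]
rank  pair      lcp
   1  s[10:],s[0:]  1  'a'
   2  s[0:],s[2:]  2  'ad'
   3  s[2:],s[9:]  0  ''
   4  s[9:],s[8:]  1  'b'
   5  s[8:],s[6:]  1  'b'
   6  s[6:],s[4:]  1  'b'
   7  s[4:],s[7:]  0  ''
   8  s[7:],s[1:]  0  ''
   9  s[1:],s[5:]  1  'd'
  10  s[5:],s[3:]  2  'db'

[0, 1, 2, 0, 1, 1, 1, 0, 0, 1, 2]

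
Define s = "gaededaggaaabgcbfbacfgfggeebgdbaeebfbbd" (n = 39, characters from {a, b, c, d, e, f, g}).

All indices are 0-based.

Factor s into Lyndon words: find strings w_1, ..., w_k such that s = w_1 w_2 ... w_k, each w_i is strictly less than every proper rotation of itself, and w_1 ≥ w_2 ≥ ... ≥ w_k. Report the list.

["g", "aededagg", "aaabgcbfbacfgfggeebgdbaeebfbbd"]

emit factor 1: 'g' (i=0, period=1)
emit factor 2: 'aededagg' (i=1, period=8)
emit factor 3: 'aaabgcbfbacfgfggeebgdbaeebfbbd' (i=9, period=30)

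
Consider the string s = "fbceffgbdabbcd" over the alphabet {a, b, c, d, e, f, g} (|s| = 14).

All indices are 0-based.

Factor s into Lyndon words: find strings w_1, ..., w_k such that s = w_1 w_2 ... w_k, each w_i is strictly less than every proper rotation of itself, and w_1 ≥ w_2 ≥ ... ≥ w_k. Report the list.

["f", "bceffgbd", "abbcd"]

emit factor 1: 'f' (i=0, period=1)
emit factor 2: 'bceffgbd' (i=1, period=8)
emit factor 3: 'abbcd' (i=9, period=5)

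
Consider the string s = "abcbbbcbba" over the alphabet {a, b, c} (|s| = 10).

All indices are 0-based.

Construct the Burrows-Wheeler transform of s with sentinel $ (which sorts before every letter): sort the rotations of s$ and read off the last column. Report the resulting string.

rank  rotation     last
    0  $abcbbbcbba  a
    1  a$abcbbbcbb  b
    2  abcbbbcbba$  $
    3  ba$abcbbbcb  b
    4  bba$abcbbbc  c
    5  bbbcbba$abc  c
    6  bbcbba$abcb  b
    7  bcbba$abcbb  b
    8  bcbbbcbba$a  a
    9  cbba$abcbbb  b
   10  cbbbcbba$ab  b

ab$bccbbabb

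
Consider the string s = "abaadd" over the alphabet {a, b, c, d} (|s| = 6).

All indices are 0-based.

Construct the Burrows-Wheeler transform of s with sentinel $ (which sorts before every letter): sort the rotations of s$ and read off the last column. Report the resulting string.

rank  rotation last
    0  $abaadd  d
    1  aadd$ab  b
    2  abaadd$  $
    3  add$aba  a
    4  baadd$a  a
    5  d$abaad  d
    6  dd$abaa  a

db$aada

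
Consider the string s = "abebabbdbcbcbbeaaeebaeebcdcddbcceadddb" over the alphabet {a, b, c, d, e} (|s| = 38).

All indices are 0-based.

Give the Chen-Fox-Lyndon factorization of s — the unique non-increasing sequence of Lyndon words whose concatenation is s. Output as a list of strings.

["abeb", "abbdbcbcbbe", "aaeebaeebcdcddbcceadddb"]

emit factor 1: 'abeb' (i=0, period=4)
emit factor 2: 'abbdbcbcbbe' (i=4, period=11)
emit factor 3: 'aaeebaeebcdcddbcceadddb' (i=15, period=23)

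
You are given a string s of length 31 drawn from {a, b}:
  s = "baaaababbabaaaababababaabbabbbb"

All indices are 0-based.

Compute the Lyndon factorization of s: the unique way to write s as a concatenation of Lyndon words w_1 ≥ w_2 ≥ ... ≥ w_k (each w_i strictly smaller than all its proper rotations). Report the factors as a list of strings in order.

emit factor 1: 'b' (i=0, period=1)
emit factor 2: 'aaaababbab' (i=1, period=10)
emit factor 3: 'aaaababababaabbabbbb' (i=11, period=20)

["b", "aaaababbab", "aaaababababaabbabbbb"]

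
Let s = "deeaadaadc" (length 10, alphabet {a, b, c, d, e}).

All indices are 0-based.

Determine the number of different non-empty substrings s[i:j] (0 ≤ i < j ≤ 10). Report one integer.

rank→(start, suffix):
  0 → (3, 'aadaadc')
  1 → (6, 'aadc')
  2 → (4, 'adaadc')
  3 → (7, 'adc')
  4 → (9, 'c')
  5 → (5, 'daadc')
  6 → (8, 'dc')
  7 → (0, 'deeaadaadc')
  8 → (2, 'eaadaadc')
  9 → (1, 'eeaadaadc')

SA = [3, 6, 4, 7, 9, 5, 8, 0, 2, 1]
rank  pair      lcp
   1  s[3:],s[6:]  3  'aad'
   2  s[6:],s[4:]  1  'a'
   3  s[4:],s[7:]  2  'ad'
   4  s[7:],s[9:]  0  ''
   5  s[9:],s[5:]  0  ''
   6  s[5:],s[8:]  1  'd'
   7  s[8:],s[0:]  1  'd'
   8  s[0:],s[2:]  0  ''
   9  s[2:],s[1:]  1  'e'

n(n+1)/2 = 10·11/2 = 55
Σ LCP = 0 + 3 + 1 + 2 + 0 + 0 + 1 + 1 + 0 + 1 = 9
distinct = 55 − 9 = 46

46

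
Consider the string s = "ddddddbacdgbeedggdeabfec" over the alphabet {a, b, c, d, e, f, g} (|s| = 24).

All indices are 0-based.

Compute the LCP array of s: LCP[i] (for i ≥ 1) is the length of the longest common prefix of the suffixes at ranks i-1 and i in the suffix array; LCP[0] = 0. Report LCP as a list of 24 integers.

[0, 1, 0, 1, 1, 0, 1, 0, 1, 2, 3, 4, 5, 1, 1, 2, 0, 1, 1, 1, 0, 0, 1, 1]

sorted suffixes:
  #0 SA[0]=19  'abfec'
  #1 SA[1]=7  'acdgbeedggdeabfec'
  #2 SA[2]=6  'bacdgbeedggdeabfec'
  #3 SA[3]=11  'beedggdeabfec'
  #4 SA[4]=20  'bfec'
  #5 SA[5]=23  'c'
  #6 SA[6]=8  'cdgbeedggdeabfec'
  #7 SA[7]=5  'dbacdgbeedggdeabfec'
  #8 SA[8]=4  'ddbacdgbeedggdeabfec'
  #9 SA[9]=3  'dddbacdgbeedggdeabfec'
  #10 SA[10]=2  'ddddbacdgbeedggdeabfec'
  #11 SA[11]=1  'dddddbacdgbeedggdeabfec'
  #12 SA[12]=0  'ddddddbacdgbeedggdeabfec'
  #13 SA[13]=17  'deabfec'
  #14 SA[14]=9  'dgbeedggdeabfec'
  #15 SA[15]=14  'dggdeabfec'
  #16 SA[16]=18  'eabfec'
  #17 SA[17]=22  'ec'
  #18 SA[18]=13  'edggdeabfec'
  #19 SA[19]=12  'eedggdeabfec'
  #20 SA[20]=21  'fec'
  #21 SA[21]=10  'gbeedggdeabfec'
  #22 SA[22]=16  'gdeabfec'
  #23 SA[23]=15  'ggdeabfec'

SA = [19, 7, 6, 11, 20, 23, 8, 5, 4, 3, 2, 1, 0, 17, 9, 14, 18, 22, 13, 12, 21, 10, 16, 15]
i: (SA[i-1],SA[i]) lcp shared
  1: (19,7) 1 'a'
  2: (7,6) 0 ''
  3: (6,11) 1 'b'
  4: (11,20) 1 'b'
  5: (20,23) 0 ''
  6: (23,8) 1 'c'
  7: (8,5) 0 ''
  8: (5,4) 1 'd'
  9: (4,3) 2 'dd'
  10: (3,2) 3 'ddd'
  11: (2,1) 4 'dddd'
  12: (1,0) 5 'ddddd'
  13: (0,17) 1 'd'
  14: (17,9) 1 'd'
  15: (9,14) 2 'dg'
  16: (14,18) 0 ''
  17: (18,22) 1 'e'
  18: (22,13) 1 'e'
  19: (13,12) 1 'e'
  20: (12,21) 0 ''
  21: (21,10) 0 ''
  22: (10,16) 1 'g'
  23: (16,15) 1 'g'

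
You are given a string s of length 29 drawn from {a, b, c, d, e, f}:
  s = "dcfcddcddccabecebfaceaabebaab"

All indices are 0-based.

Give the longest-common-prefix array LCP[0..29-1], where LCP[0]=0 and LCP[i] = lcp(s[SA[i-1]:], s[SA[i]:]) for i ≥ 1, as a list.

rank→(start, suffix):
  0 → (26, 'aab')
  1 → (21, 'aabebaab')
  2 → (27, 'ab')
  3 → (22, 'abebaab')
  4 → (11, 'abecebfaceaabebaab')
  5 → (18, 'aceaabebaab')
  6 → (28, 'b')
  7 → (25, 'baab')
  8 → (23, 'bebaab')
  9 → (12, 'becebfaceaabebaab')
  10 → (16, 'bfaceaabebaab')
  11 → (10, 'cabecebfaceaabebaab')
  12 → (9, 'ccabecebfaceaabebaab')
  13 → (6, 'cddccabecebfaceaabebaab')
  14 → (3, 'cddcddccabecebfaceaabebaab')
  15 → (19, 'ceaabebaab')
  16 → (14, 'cebfaceaabebaab')
  17 → (1, 'cfcddcddccabecebfaceaabebaab')
  18 → (8, 'dccabecebfaceaabebaab')
  19 → (5, 'dcddccabecebfaceaabebaab')
  20 → (0, 'dcfcddcddccabecebfaceaabebaab')
  21 → (7, 'ddccabecebfaceaabebaab')
  22 → (4, 'ddcddccabecebfaceaabebaab')
  23 → (20, 'eaabebaab')
  24 → (24, 'ebaab')
  25 → (15, 'ebfaceaabebaab')
  26 → (13, 'ecebfaceaabebaab')
  27 → (17, 'faceaabebaab')
  28 → (2, 'fcddcddccabecebfaceaabebaab')

SA = [26, 21, 27, 22, 11, 18, 28, 25, 23, 12, 16, 10, 9, 6, 3, 19, 14, 1, 8, 5, 0, 7, 4, 20, 24, 15, 13, 17, 2]
rank  pair      lcp
   1  s[26:],s[21:]  3  'aab'
   2  s[21:],s[27:]  1  'a'
   3  s[27:],s[22:]  2  'ab'
   4  s[22:],s[11:]  3  'abe'
   5  s[11:],s[18:]  1  'a'
   6  s[18:],s[28:]  0  ''
   7  s[28:],s[25:]  1  'b'
   8  s[25:],s[23:]  1  'b'
   9  s[23:],s[12:]  2  'be'
  10  s[12:],s[16:]  1  'b'
  11  s[16:],s[10:]  0  ''
  12  s[10:],s[9:]  1  'c'
  13  s[9:],s[6:]  1  'c'
  14  s[6:],s[3:]  4  'cddc'
  15  s[3:],s[19:]  1  'c'
  16  s[19:],s[14:]  2  'ce'
  17  s[14:],s[1:]  1  'c'
  18  s[1:],s[8:]  0  ''
  19  s[8:],s[5:]  2  'dc'
  20  s[5:],s[0:]  2  'dc'
  21  s[0:],s[7:]  1  'd'
  22  s[7:],s[4:]  3  'ddc'
  23  s[4:],s[20:]  0  ''
  24  s[20:],s[24:]  1  'e'
  25  s[24:],s[15:]  2  'eb'
  26  s[15:],s[13:]  1  'e'
  27  s[13:],s[17:]  0  ''
  28  s[17:],s[2:]  1  'f'

[0, 3, 1, 2, 3, 1, 0, 1, 1, 2, 1, 0, 1, 1, 4, 1, 2, 1, 0, 2, 2, 1, 3, 0, 1, 2, 1, 0, 1]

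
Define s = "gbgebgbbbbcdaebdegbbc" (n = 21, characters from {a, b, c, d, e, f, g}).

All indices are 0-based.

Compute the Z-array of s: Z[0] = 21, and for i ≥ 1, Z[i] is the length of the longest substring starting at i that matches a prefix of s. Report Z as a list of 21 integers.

Z[0]=21
i=1: fresh scan; Z[1]=0
i=2: fresh scan; Z[2]=1 grow→box=[2,3)
i=3: fresh scan; Z[3]=0
i=4: fresh scan; Z[4]=0
i=5: fresh scan; Z[5]=2 grow→box=[5,7)
i=6: min(r-i=1, Z[1]=0)=0; Z[6]=0
i=7: fresh scan; Z[7]=0
i=8: fresh scan; Z[8]=0
i=9: fresh scan; Z[9]=0
i=10: fresh scan; Z[10]=0
i=11: fresh scan; Z[11]=0
i=12: fresh scan; Z[12]=0
i=13: fresh scan; Z[13]=0
i=14: fresh scan; Z[14]=0
i=15: fresh scan; Z[15]=0
i=16: fresh scan; Z[16]=0
i=17: fresh scan; Z[17]=2 grow→box=[17,19)
i=18: min(r-i=1, Z[1]=0)=0; Z[18]=0
i=19: fresh scan; Z[19]=0
i=20: fresh scan; Z[20]=0

[21, 0, 1, 0, 0, 2, 0, 0, 0, 0, 0, 0, 0, 0, 0, 0, 0, 2, 0, 0, 0]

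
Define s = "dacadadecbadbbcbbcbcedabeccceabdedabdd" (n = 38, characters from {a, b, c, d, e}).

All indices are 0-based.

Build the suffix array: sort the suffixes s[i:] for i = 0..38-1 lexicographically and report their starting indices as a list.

sorted suffixes:
  #0 SA[0]=34  'abdd'
  #1 SA[1]=29  'abdedabdd'
  #2 SA[2]=22  'abeccceabdedabdd'
  #3 SA[3]=1  'acadadecbadbbcbbcbcedabeccceabdedabdd'
  #4 SA[4]=3  'adadecbadbbcbbcbcedabeccceabdedabdd'
  #5 SA[5]=10  'adbbcbbcbcedabeccceabdedabdd'
  #6 SA[6]=5  'adecbadbbcbbcbcedabeccceabdedabdd'
  #7 SA[7]=9  'badbbcbbcbcedabeccceabdedabdd'
  #8 SA[8]=12  'bbcbbcbcedabeccceabdedabdd'
  #9 SA[9]=15  'bbcbcedabeccceabdedabdd'
  #10 SA[10]=13  'bcbbcbcedabeccceabdedabdd'
  #11 SA[11]=16  'bcbcedabeccceabdedabdd'
  #12 SA[12]=18  'bcedabeccceabdedabdd'
  #13 SA[13]=35  'bdd'
  #14 SA[14]=30  'bdedabdd'
  #15 SA[15]=23  'beccceabdedabdd'
  #16 SA[16]=2  'cadadecbadbbcbbcbcedabeccceabdedabdd'
  #17 SA[17]=8  'cbadbbcbbcbcedabeccceabdedabdd'
  #18 SA[18]=14  'cbbcbcedabeccceabdedabdd'
  #19 SA[19]=17  'cbcedabeccceabdedabdd'
  #20 SA[20]=25  'ccceabdedabdd'
  #21 SA[21]=26  'cceabdedabdd'
  #22 SA[22]=27  'ceabdedabdd'
  #23 SA[23]=19  'cedabeccceabdedabdd'
  #24 SA[24]=37  'd'
  #25 SA[25]=33  'dabdd'
  #26 SA[26]=21  'dabeccceabdedabdd'
  #27 SA[27]=0  'dacadadecbadbbcbbcbcedabeccceabdedabdd'
  #28 SA[28]=4  'dadecbadbbcbbcbcedabeccceabdedabdd'
  #29 SA[29]=11  'dbbcbbcbcedabeccceabdedabdd'
  #30 SA[30]=36  'dd'
  #31 SA[31]=6  'decbadbbcbbcbcedabeccceabdedabdd'
  #32 SA[32]=31  'dedabdd'
  #33 SA[33]=28  'eabdedabdd'
  #34 SA[34]=7  'ecbadbbcbbcbcedabeccceabdedabdd'
  #35 SA[35]=24  'eccceabdedabdd'
  #36 SA[36]=32  'edabdd'
  #37 SA[37]=20  'edabeccceabdedabdd'

[34, 29, 22, 1, 3, 10, 5, 9, 12, 15, 13, 16, 18, 35, 30, 23, 2, 8, 14, 17, 25, 26, 27, 19, 37, 33, 21, 0, 4, 11, 36, 6, 31, 28, 7, 24, 32, 20]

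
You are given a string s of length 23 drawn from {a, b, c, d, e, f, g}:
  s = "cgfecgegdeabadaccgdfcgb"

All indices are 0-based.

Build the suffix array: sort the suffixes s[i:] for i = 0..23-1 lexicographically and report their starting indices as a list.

[10, 14, 12, 22, 11, 15, 20, 16, 4, 0, 13, 8, 18, 9, 3, 6, 19, 2, 21, 7, 17, 5, 1]

sorted suffixes:
  #0 SA[0]=10  'abadaccgdfcgb'
  #1 SA[1]=14  'accgdfcgb'
  #2 SA[2]=12  'adaccgdfcgb'
  #3 SA[3]=22  'b'
  #4 SA[4]=11  'badaccgdfcgb'
  #5 SA[5]=15  'ccgdfcgb'
  #6 SA[6]=20  'cgb'
  #7 SA[7]=16  'cgdfcgb'
  #8 SA[8]=4  'cgegdeabadaccgdfcgb'
  #9 SA[9]=0  'cgfecgegdeabadaccgdfcgb'
  #10 SA[10]=13  'daccgdfcgb'
  #11 SA[11]=8  'deabadaccgdfcgb'
  #12 SA[12]=18  'dfcgb'
  #13 SA[13]=9  'eabadaccgdfcgb'
  #14 SA[14]=3  'ecgegdeabadaccgdfcgb'
  #15 SA[15]=6  'egdeabadaccgdfcgb'
  #16 SA[16]=19  'fcgb'
  #17 SA[17]=2  'fecgegdeabadaccgdfcgb'
  #18 SA[18]=21  'gb'
  #19 SA[19]=7  'gdeabadaccgdfcgb'
  #20 SA[20]=17  'gdfcgb'
  #21 SA[21]=5  'gegdeabadaccgdfcgb'
  #22 SA[22]=1  'gfecgegdeabadaccgdfcgb'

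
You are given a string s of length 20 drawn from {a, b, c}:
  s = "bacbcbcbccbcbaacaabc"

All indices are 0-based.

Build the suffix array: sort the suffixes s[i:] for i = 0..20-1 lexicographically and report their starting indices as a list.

rank→(start, suffix):
  0 → (16, 'aabc')
  1 → (13, 'aacaabc')
  2 → (17, 'abc')
  3 → (14, 'acaabc')
  4 → (1, 'acbcbcbccbcbaacaabc')
  5 → (12, 'baacaabc')
  6 → (0, 'bacbcbcbccbcbaacaabc')
  7 → (18, 'bc')
  8 → (10, 'bcbaacaabc')
  9 → (3, 'bcbcbccbcbaacaabc')
  10 → (5, 'bcbccbcbaacaabc')
  11 → (7, 'bccbcbaacaabc')
  12 → (19, 'c')
  13 → (15, 'caabc')
  14 → (11, 'cbaacaabc')
  15 → (9, 'cbcbaacaabc')
  16 → (2, 'cbcbcbccbcbaacaabc')
  17 → (4, 'cbcbccbcbaacaabc')
  18 → (6, 'cbccbcbaacaabc')
  19 → (8, 'ccbcbaacaabc')

[16, 13, 17, 14, 1, 12, 0, 18, 10, 3, 5, 7, 19, 15, 11, 9, 2, 4, 6, 8]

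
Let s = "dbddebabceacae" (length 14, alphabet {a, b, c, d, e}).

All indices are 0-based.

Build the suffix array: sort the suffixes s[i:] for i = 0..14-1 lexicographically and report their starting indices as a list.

rank→(start, suffix):
  0 → (6, 'abceacae')
  1 → (10, 'acae')
  2 → (12, 'ae')
  3 → (5, 'babceacae')
  4 → (7, 'bceacae')
  5 → (1, 'bddebabceacae')
  6 → (11, 'cae')
  7 → (8, 'ceacae')
  8 → (0, 'dbddebabceacae')
  9 → (2, 'ddebabceacae')
  10 → (3, 'debabceacae')
  11 → (13, 'e')
  12 → (9, 'eacae')
  13 → (4, 'ebabceacae')

[6, 10, 12, 5, 7, 1, 11, 8, 0, 2, 3, 13, 9, 4]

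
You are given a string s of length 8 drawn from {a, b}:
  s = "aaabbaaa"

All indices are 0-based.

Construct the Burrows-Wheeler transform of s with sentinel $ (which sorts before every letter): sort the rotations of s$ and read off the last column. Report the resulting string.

aaab$aaba

rank  rotation   last
    0  $aaabbaaa  a
    1  a$aaabbaa  a
    2  aa$aaabba  a
    3  aaa$aaabb  b
    4  aaabbaaa$  $
    5  aabbaaa$a  a
    6  abbaaa$aa  a
    7  baaa$aaab  b
    8  bbaaa$aaa  a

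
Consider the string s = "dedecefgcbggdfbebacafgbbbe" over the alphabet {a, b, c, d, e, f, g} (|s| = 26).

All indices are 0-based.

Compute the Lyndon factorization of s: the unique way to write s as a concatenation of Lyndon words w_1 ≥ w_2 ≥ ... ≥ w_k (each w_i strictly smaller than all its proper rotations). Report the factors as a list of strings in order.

emit factor 1: 'de' (i=0, period=2)
emit factor 2: 'de' (i=2, period=2)
emit factor 3: 'cefg' (i=4, period=4)
emit factor 4: 'c' (i=8, period=1)
emit factor 5: 'bggdf' (i=9, period=5)
emit factor 6: 'be' (i=14, period=2)
emit factor 7: 'b' (i=16, period=1)
emit factor 8: 'acafgbbbe' (i=17, period=9)

["de", "de", "cefg", "c", "bggdf", "be", "b", "acafgbbbe"]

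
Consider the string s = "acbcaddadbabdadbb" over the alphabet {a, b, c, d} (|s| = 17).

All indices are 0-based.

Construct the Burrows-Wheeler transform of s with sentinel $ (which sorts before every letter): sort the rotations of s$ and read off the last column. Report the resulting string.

rank  rotation            last
    0  $acbcaddadbabdadbb  b
    1  abdadbb$acbcaddadb  b
    2  acbcaddadbabdadbb$  $
    3  adbabdadbb$acbcadd  d
    4  adbb$acbcaddadbabd  d
    5  addadbabdadbb$acbc  c
    6  b$acbcaddadbabdadb  b
    7  babdadbb$acbcaddad  d
    8  bb$acbcaddadbabdad  d
    9  bcaddadbabdadbb$ac  c
   10  bdadbb$acbcaddadba  a
   11  caddadbabdadbb$acb  b
   12  cbcaddadbabdadbb$a  a
   13  dadbabdadbb$acbcad  d
   14  dadbb$acbcaddadbab  b
   15  dbabdadbb$acbcadda  a
   16  dbb$acbcaddadbabda  a
   17  ddadbabdadbb$acbca  a

bb$ddcbddcabadbaaa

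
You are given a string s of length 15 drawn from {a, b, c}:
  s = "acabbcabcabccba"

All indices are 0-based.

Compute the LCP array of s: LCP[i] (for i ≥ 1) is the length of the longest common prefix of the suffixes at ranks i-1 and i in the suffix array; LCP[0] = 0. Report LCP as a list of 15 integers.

[0, 1, 2, 3, 1, 0, 1, 1, 5, 2, 0, 3, 4, 1, 1]

rank | idx | suffix
   0 |  14 | a
   1 |   2 | abbcabcabccba
   2 |   6 | abcabccba
   3 |   9 | abccba
   4 |   0 | acabbcabcabccba
   5 |  13 | ba
   6 |   3 | bbcabcabccba
   7 |   4 | bcabcabccba
   8 |   7 | bcabccba
   9 |  10 | bccba
  10 |   1 | cabbcabcabccba
  11 |   5 | cabcabccba
  12 |   8 | cabccba
  13 |  12 | cba
  14 |  11 | ccba

SA = [14, 2, 6, 9, 0, 13, 3, 4, 7, 10, 1, 5, 8, 12, 11]
i: (SA[i-1],SA[i]) lcp shared
  1: (14,2) 1 'a'
  2: (2,6) 2 'ab'
  3: (6,9) 3 'abc'
  4: (9,0) 1 'a'
  5: (0,13) 0 ''
  6: (13,3) 1 'b'
  7: (3,4) 1 'b'
  8: (4,7) 5 'bcabc'
  9: (7,10) 2 'bc'
  10: (10,1) 0 ''
  11: (1,5) 3 'cab'
  12: (5,8) 4 'cabc'
  13: (8,12) 1 'c'
  14: (12,11) 1 'c'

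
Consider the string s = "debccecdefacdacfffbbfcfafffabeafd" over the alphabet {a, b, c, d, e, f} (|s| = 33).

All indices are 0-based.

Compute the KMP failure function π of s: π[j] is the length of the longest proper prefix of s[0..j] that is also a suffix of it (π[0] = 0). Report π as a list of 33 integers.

[0, 0, 0, 0, 0, 0, 0, 1, 2, 0, 0, 0, 1, 0, 0, 0, 0, 0, 0, 0, 0, 0, 0, 0, 0, 0, 0, 0, 0, 0, 0, 0, 1]

π[0] = 0
j=1 s[j]='e': π[1]=0 (border '')
j=2 s[j]='b': π[2]=0 (border '')
j=3 s[j]='c': π[3]=0 (border '')
j=4 s[j]='c': π[4]=0 (border '')
j=5 s[j]='e': π[5]=0 (border '')
j=6 s[j]='c': π[6]=0 (border '')
j=7 s[j]='d': π[7]=1 (border 'd')
j=8 s[j]='e': π[8]=2 (border 'de')
j=9 s[j]='f': k: 2→0; π[9]=0 (border '')
j=10 s[j]='a': π[10]=0 (border '')
j=11 s[j]='c': π[11]=0 (border '')
j=12 s[j]='d': π[12]=1 (border 'd')
j=13 s[j]='a': k: 1→0; π[13]=0 (border '')
j=14 s[j]='c': π[14]=0 (border '')
j=15 s[j]='f': π[15]=0 (border '')
j=16 s[j]='f': π[16]=0 (border '')
j=17 s[j]='f': π[17]=0 (border '')
j=18 s[j]='b': π[18]=0 (border '')
j=19 s[j]='b': π[19]=0 (border '')
j=20 s[j]='f': π[20]=0 (border '')
j=21 s[j]='c': π[21]=0 (border '')
j=22 s[j]='f': π[22]=0 (border '')
j=23 s[j]='a': π[23]=0 (border '')
j=24 s[j]='f': π[24]=0 (border '')
j=25 s[j]='f': π[25]=0 (border '')
j=26 s[j]='f': π[26]=0 (border '')
j=27 s[j]='a': π[27]=0 (border '')
j=28 s[j]='b': π[28]=0 (border '')
j=29 s[j]='e': π[29]=0 (border '')
j=30 s[j]='a': π[30]=0 (border '')
j=31 s[j]='f': π[31]=0 (border '')
j=32 s[j]='d': π[32]=1 (border 'd')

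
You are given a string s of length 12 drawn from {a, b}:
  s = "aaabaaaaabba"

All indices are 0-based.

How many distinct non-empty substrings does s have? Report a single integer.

55

rank | idx | suffix
   0 |  11 | a
   1 |   4 | aaaaabba
   2 |   5 | aaaabba
   3 |   0 | aaabaaaaabba
   4 |   6 | aaabba
   5 |   1 | aabaaaaabba
   6 |   7 | aabba
   7 |   2 | abaaaaabba
   8 |   8 | abba
   9 |  10 | ba
  10 |   3 | baaaaabba
  11 |   9 | bba

SA = [11, 4, 5, 0, 6, 1, 7, 2, 8, 10, 3, 9]
i: (SA[i-1],SA[i]) lcp shared
  1: (11,4) 1 'a'
  2: (4,5) 4 'aaaa'
  3: (5,0) 3 'aaa'
  4: (0,6) 4 'aaab'
  5: (6,1) 2 'aa'
  6: (1,7) 3 'aab'
  7: (7,2) 1 'a'
  8: (2,8) 2 'ab'
  9: (8,10) 0 ''
  10: (10,3) 2 'ba'
  11: (3,9) 1 'b'

n(n+1)/2 = 12·13/2 = 78
Σ LCP = 0 + 1 + 4 + 3 + 4 + 2 + 3 + 1 + 2 + 0 + 2 + 1 = 23
distinct = 78 − 23 = 55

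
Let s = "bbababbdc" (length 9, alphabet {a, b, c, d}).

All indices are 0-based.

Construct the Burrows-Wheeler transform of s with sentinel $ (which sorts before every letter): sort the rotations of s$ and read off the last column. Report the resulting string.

rank  rotation    last
    0  $bbababbdc  c
    1  ababbdc$bb  b
    2  abbdc$bbab  b
    3  bababbdc$b  b
    4  babbdc$bba  a
    5  bbababbdc$  $
    6  bbdc$bbaba  a
    7  bdc$bbabab  b
    8  c$bbababbd  d
    9  dc$bbababb  b

cbbba$abdb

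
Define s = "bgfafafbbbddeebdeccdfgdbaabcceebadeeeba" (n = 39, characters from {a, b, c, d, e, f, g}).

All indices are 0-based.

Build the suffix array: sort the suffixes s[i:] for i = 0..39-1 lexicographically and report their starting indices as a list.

sorted suffixes:
  #0 SA[0]=38  'a'
  #1 SA[1]=24  'aabcceebadeeeba'
  #2 SA[2]=25  'abcceebadeeeba'
  #3 SA[3]=32  'adeeeba'
  #4 SA[4]=3  'afafbbbddeebdeccdfgdbaabcceebadeeeba'
  #5 SA[5]=5  'afbbbddeebdeccdfgdbaabcceebadeeeba'
  #6 SA[6]=37  'ba'
  #7 SA[7]=23  'baabcceebadeeeba'
  #8 SA[8]=31  'badeeeba'
  #9 SA[9]=7  'bbbddeebdeccdfgdbaabcceebadeeeba'
  #10 SA[10]=8  'bbddeebdeccdfgdbaabcceebadeeeba'
  #11 SA[11]=26  'bcceebadeeeba'
  #12 SA[12]=9  'bddeebdeccdfgdbaabcceebadeeeba'
  #13 SA[13]=14  'bdeccdfgdbaabcceebadeeeba'
  #14 SA[14]=0  'bgfafafbbbddeebdeccdfgdbaabcceebadeeeba'
  #15 SA[15]=17  'ccdfgdbaabcceebadeeeba'
  #16 SA[16]=27  'cceebadeeeba'
  #17 SA[17]=18  'cdfgdbaabcceebadeeeba'
  #18 SA[18]=28  'ceebadeeeba'
  #19 SA[19]=22  'dbaabcceebadeeeba'
  #20 SA[20]=10  'ddeebdeccdfgdbaabcceebadeeeba'
  #21 SA[21]=15  'deccdfgdbaabcceebadeeeba'
  #22 SA[22]=11  'deebdeccdfgdbaabcceebadeeeba'
  #23 SA[23]=33  'deeeba'
  #24 SA[24]=19  'dfgdbaabcceebadeeeba'
  #25 SA[25]=36  'eba'
  #26 SA[26]=30  'ebadeeeba'
  #27 SA[27]=13  'ebdeccdfgdbaabcceebadeeeba'
  #28 SA[28]=16  'eccdfgdbaabcceebadeeeba'
  #29 SA[29]=35  'eeba'
  #30 SA[30]=29  'eebadeeeba'
  #31 SA[31]=12  'eebdeccdfgdbaabcceebadeeeba'
  #32 SA[32]=34  'eeeba'
  #33 SA[33]=2  'fafafbbbddeebdeccdfgdbaabcceebadeeeba'
  #34 SA[34]=4  'fafbbbddeebdeccdfgdbaabcceebadeeeba'
  #35 SA[35]=6  'fbbbddeebdeccdfgdbaabcceebadeeeba'
  #36 SA[36]=20  'fgdbaabcceebadeeeba'
  #37 SA[37]=21  'gdbaabcceebadeeeba'
  #38 SA[38]=1  'gfafafbbbddeebdeccdfgdbaabcceebadeeeba'

[38, 24, 25, 32, 3, 5, 37, 23, 31, 7, 8, 26, 9, 14, 0, 17, 27, 18, 28, 22, 10, 15, 11, 33, 19, 36, 30, 13, 16, 35, 29, 12, 34, 2, 4, 6, 20, 21, 1]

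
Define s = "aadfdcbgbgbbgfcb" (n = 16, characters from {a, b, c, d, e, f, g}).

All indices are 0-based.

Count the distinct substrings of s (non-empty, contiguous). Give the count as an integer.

rank | idx | suffix
   0 |   0 | aadfdcbgbgbbgfcb
   1 |   1 | adfdcbgbgbbgfcb
   2 |  15 | b
   3 |  10 | bbgfcb
   4 |   8 | bgbbgfcb
   5 |   6 | bgbgbbgfcb
   6 |  11 | bgfcb
   7 |  14 | cb
   8 |   5 | cbgbgbbgfcb
   9 |   4 | dcbgbgbbgfcb
  10 |   2 | dfdcbgbgbbgfcb
  11 |  13 | fcb
  12 |   3 | fdcbgbgbbgfcb
  13 |   9 | gbbgfcb
  14 |   7 | gbgbbgfcb
  15 |  12 | gfcb

SA = [0, 1, 15, 10, 8, 6, 11, 14, 5, 4, 2, 13, 3, 9, 7, 12]
i: (SA[i-1],SA[i]) lcp shared
  1: (0,1) 1 'a'
  2: (1,15) 0 ''
  3: (15,10) 1 'b'
  4: (10,8) 1 'b'
  5: (8,6) 3 'bgb'
  6: (6,11) 2 'bg'
  7: (11,14) 0 ''
  8: (14,5) 2 'cb'
  9: (5,4) 0 ''
  10: (4,2) 1 'd'
  11: (2,13) 0 ''
  12: (13,3) 1 'f'
  13: (3,9) 0 ''
  14: (9,7) 2 'gb'
  15: (7,12) 1 'g'

n(n+1)/2 = 16·17/2 = 136
Σ LCP = 0 + 1 + 0 + 1 + 1 + 3 + 2 + 0 + 2 + 0 + 1 + 0 + 1 + 0 + 2 + 1 = 15
distinct = 136 − 15 = 121

121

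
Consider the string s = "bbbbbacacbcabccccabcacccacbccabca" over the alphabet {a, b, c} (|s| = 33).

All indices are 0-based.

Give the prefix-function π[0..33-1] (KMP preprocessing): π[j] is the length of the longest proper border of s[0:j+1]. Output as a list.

[0, 1, 2, 3, 4, 0, 0, 0, 0, 1, 0, 0, 1, 0, 0, 0, 0, 0, 1, 0, 0, 0, 0, 0, 0, 0, 1, 0, 0, 0, 1, 0, 0]

π[0] = 0
j=1 s[j]='b': π[1]=1 (border 'b')
j=2 s[j]='b': π[2]=2 (border 'bb')
j=3 s[j]='b': π[3]=3 (border 'bbb')
j=4 s[j]='b': π[4]=4 (border 'bbbb')
j=5 s[j]='a': k: 4→3→2→1→0; π[5]=0 (border '')
j=6 s[j]='c': π[6]=0 (border '')
j=7 s[j]='a': π[7]=0 (border '')
j=8 s[j]='c': π[8]=0 (border '')
j=9 s[j]='b': π[9]=1 (border 'b')
j=10 s[j]='c': k: 1→0; π[10]=0 (border '')
j=11 s[j]='a': π[11]=0 (border '')
j=12 s[j]='b': π[12]=1 (border 'b')
j=13 s[j]='c': k: 1→0; π[13]=0 (border '')
j=14 s[j]='c': π[14]=0 (border '')
j=15 s[j]='c': π[15]=0 (border '')
j=16 s[j]='c': π[16]=0 (border '')
j=17 s[j]='a': π[17]=0 (border '')
j=18 s[j]='b': π[18]=1 (border 'b')
j=19 s[j]='c': k: 1→0; π[19]=0 (border '')
j=20 s[j]='a': π[20]=0 (border '')
j=21 s[j]='c': π[21]=0 (border '')
j=22 s[j]='c': π[22]=0 (border '')
j=23 s[j]='c': π[23]=0 (border '')
j=24 s[j]='a': π[24]=0 (border '')
j=25 s[j]='c': π[25]=0 (border '')
j=26 s[j]='b': π[26]=1 (border 'b')
j=27 s[j]='c': k: 1→0; π[27]=0 (border '')
j=28 s[j]='c': π[28]=0 (border '')
j=29 s[j]='a': π[29]=0 (border '')
j=30 s[j]='b': π[30]=1 (border 'b')
j=31 s[j]='c': k: 1→0; π[31]=0 (border '')
j=32 s[j]='a': π[32]=0 (border '')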